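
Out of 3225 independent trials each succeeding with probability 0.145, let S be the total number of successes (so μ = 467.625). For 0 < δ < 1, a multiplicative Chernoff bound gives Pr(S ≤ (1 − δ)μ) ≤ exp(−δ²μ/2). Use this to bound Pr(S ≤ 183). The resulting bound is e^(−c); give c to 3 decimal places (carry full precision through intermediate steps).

86.620

Write 183 = (1 − δ)μ, so δ = 1 − 183/467.625 = 0.6086608…
Then the exponent is δ²μ/2 = (μ − 183)²/(2μ) = 86.620038.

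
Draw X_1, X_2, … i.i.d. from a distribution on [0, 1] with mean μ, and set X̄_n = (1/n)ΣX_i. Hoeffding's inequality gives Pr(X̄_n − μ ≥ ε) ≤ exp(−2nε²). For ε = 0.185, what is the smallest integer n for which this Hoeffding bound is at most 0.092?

35

Require exp(−2nε²) ≤ 0.092, i.e. 2nε² ≥ ln(1/0.092) = 2.385967.
So n ≥ 2.385967 / (2·0.185²) = 34.857.
The smallest integer n is 35.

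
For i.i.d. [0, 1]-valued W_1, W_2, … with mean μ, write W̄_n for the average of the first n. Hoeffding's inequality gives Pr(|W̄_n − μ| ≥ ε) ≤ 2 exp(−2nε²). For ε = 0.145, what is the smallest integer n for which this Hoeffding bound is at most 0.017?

114

Require 2·exp(−2nε²) ≤ 0.017, i.e. 2nε² ≥ ln(2/0.017) = 4.767689.
So n ≥ 4.767689 / (2·0.145²) = 113.381.
The smallest integer n is 114.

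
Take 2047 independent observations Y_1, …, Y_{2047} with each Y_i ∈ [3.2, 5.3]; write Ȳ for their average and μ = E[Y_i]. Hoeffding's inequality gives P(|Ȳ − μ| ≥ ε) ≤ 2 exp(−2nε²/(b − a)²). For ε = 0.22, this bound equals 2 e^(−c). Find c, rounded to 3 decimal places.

44.932

c = 2nε²/(b − a)² = 2·2047·0.22² / 2.1² = 44.9319.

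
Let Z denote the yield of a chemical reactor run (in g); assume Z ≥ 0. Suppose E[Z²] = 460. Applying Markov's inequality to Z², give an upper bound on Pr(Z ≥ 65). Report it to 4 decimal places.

0.1089

Since Z ≥ 0, the event {Z ≥ 65} is the same as {Z² ≥ 4225}.
Markov's inequality applied to Z² gives Pr(Z² ≥ 4225) ≤ E[Z²]/4225 = 460/4225 = 0.1089.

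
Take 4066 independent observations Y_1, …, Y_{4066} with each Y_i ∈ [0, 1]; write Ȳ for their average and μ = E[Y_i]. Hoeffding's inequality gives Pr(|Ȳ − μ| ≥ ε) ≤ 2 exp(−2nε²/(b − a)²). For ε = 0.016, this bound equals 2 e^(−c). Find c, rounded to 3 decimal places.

c = 2nε²/(b − a)² = 2·4066·0.016² / 1² = 2.0818.

2.082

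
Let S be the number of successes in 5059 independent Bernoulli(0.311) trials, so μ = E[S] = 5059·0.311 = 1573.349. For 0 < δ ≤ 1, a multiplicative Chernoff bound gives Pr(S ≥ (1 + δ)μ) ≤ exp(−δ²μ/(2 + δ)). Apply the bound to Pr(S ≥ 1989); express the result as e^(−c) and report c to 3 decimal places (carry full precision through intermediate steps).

Write 1989 = (1 + δ)μ, so δ = 1989/1573.349 − 1 = 0.2641823…
Then the exponent is δ²μ/(2 + δ) = (1989 − μ)² / (μ·(2 + δ)) = 48.497706.

48.498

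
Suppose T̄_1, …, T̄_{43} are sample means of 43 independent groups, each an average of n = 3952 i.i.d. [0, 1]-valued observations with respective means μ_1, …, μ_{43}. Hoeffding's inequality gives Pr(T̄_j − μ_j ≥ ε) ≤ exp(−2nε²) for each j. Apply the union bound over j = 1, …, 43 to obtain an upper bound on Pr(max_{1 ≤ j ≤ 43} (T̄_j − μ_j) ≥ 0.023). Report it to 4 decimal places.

Per-experiment Hoeffding bound: exp(−2·3952·0.023²) = exp(−4.18122) = 0.01528.
Union bound over 43 events: 43·0.01528 = 0.65704.

0.6570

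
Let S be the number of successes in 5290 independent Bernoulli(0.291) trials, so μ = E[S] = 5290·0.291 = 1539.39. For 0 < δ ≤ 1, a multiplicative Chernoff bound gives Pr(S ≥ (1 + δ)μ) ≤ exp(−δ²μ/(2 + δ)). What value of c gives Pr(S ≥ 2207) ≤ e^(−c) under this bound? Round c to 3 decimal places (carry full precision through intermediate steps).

Write 2207 = (1 + δ)μ, so δ = 2207/1539.39 − 1 = 0.4336848…
Then the exponent is δ²μ/(2 + δ) = (2207 − μ)² / (μ·(2 + δ)) = 118.968690.

118.969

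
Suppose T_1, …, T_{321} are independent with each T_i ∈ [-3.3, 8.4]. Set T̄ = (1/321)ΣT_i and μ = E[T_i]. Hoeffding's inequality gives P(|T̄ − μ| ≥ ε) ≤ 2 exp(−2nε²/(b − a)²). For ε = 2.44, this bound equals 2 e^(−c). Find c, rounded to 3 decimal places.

c = 2nε²/(b − a)² = 2·321·2.44² / 11.7² = 27.9218.

27.922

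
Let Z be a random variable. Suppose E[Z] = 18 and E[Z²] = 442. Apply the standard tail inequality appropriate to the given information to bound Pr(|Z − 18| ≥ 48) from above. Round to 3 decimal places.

0.051

The first two moments determine the variance, so Chebyshev's inequality is the sharpest standard bound available.
Var(Z) = E[Z²] − (E[Z])² = 442 − 324 = 118.
Chebyshev's inequality: Pr(|Z − μ| ≥ t) ≤ Var(Z)/t² = 118/2304 = 0.0512.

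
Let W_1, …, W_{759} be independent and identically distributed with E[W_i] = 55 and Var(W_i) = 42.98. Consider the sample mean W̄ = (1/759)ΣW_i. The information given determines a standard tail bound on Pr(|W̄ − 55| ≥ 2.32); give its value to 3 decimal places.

0.011

With mean and variance of each term known, Chebyshev's inequality bounds the deviation of the sum (or sample mean).
Var(W̄) = Var(W_i)/n = 42.98/759 = 0.056627.
Chebyshev: Pr(|W̄ − 55| ≥ 2.32) ≤ Var(W̄)/(2.32)² = 42.98/(759·2.32²) = 0.0105.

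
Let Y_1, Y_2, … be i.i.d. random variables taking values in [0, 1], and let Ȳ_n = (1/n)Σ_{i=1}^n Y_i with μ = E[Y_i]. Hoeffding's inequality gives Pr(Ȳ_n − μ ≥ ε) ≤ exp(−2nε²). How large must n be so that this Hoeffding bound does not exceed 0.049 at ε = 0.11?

Require exp(−2nε²) ≤ 0.049, i.e. 2nε² ≥ ln(1/0.049) = 3.015935.
So n ≥ 3.015935 / (2·0.11²) = 124.625.
The smallest integer n is 125.

125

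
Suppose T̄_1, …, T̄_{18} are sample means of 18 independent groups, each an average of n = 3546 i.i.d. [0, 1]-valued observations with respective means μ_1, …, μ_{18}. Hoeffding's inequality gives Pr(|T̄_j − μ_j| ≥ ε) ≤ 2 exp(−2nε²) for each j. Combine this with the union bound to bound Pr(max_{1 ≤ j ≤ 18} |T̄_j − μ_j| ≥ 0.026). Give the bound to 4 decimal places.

0.2980

Per-experiment Hoeffding bound: 2·exp(−2·3546·0.026²) = 2·exp(−4.79419) = 0.016555.
Union bound over 18 events: 18·0.016555 = 0.29800.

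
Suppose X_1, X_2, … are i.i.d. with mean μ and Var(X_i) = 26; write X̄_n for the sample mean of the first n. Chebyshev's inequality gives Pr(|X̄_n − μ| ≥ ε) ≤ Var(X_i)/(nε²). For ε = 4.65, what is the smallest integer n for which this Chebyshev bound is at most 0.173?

7

Require 26/(n·4.65²) ≤ 0.173, i.e. n ≥ 26/(0.173·4.65²) = 6.951.
The smallest integer n is 7.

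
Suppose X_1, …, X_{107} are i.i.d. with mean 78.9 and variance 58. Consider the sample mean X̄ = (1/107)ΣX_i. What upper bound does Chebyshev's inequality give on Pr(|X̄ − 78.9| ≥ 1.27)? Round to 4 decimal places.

0.3361

Var(X̄) = Var(X_i)/n = 58/107 = 0.54206.
Chebyshev: Pr(|X̄ − 78.9| ≥ 1.27) ≤ Var(X̄)/(1.27)² = 58/(107·1.27²) = 0.3361.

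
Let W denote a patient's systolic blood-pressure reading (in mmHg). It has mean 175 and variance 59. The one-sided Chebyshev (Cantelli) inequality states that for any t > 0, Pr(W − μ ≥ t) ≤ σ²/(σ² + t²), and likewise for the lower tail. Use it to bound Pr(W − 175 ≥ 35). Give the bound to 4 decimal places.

0.0460

Here σ² = 59 and t = 35, so σ² + t² = 1284.
Cantelli's bound: 59/1284 = 0.0460.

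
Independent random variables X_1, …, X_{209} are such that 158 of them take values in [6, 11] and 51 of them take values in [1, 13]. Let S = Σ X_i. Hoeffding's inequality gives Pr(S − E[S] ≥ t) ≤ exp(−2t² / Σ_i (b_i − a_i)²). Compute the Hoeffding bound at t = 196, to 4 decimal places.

Σ(b_i − a_i)² = 158·5² + 51·12² = 11294.
Exponent = 2·196² / 11294 = 6.80290.
Bound = exp(−6.80290) = 0.00111.

0.0011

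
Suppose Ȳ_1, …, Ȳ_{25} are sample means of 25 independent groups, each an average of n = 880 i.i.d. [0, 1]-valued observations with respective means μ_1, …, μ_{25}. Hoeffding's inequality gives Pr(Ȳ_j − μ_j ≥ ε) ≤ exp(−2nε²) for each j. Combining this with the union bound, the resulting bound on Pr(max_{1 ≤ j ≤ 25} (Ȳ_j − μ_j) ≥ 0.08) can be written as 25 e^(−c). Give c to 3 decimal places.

Union bound over the 25 events: Pr(max_{1 ≤ j ≤ 25} (Ȳ_j − μ_j) ≥ 0.08) ≤ 25·exp(−2nε²) = 25 exp(−2·880·0.08²).
So c = 2·880·0.08² = 11.2640.

11.264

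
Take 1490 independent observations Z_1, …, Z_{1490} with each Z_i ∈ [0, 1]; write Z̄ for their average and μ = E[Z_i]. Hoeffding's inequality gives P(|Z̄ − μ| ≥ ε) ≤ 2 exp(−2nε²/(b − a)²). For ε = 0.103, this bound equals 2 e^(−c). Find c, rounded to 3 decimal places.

31.615

c = 2nε²/(b − a)² = 2·1490·0.103² / 1² = 31.6148.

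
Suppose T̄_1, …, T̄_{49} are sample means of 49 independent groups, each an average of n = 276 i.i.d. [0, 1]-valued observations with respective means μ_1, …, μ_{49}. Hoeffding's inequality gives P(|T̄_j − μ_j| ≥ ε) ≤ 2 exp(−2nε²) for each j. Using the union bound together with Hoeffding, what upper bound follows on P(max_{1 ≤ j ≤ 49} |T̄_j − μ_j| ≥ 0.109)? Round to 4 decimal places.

0.1390

Per-experiment Hoeffding bound: 2·exp(−2·276·0.109²) = 2·exp(−6.55831) = 0.0028366.
Union bound over 49 events: 49·0.0028366 = 0.13899.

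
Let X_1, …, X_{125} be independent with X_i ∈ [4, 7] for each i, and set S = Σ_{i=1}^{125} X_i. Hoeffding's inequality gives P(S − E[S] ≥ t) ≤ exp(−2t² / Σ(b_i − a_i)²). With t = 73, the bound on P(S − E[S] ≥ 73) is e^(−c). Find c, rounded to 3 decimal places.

Σ(b_i − a_i)² = 125·(3)² = 1125.
c = 2t²/1125 = 2·73²/1125 = 9.4738.

9.474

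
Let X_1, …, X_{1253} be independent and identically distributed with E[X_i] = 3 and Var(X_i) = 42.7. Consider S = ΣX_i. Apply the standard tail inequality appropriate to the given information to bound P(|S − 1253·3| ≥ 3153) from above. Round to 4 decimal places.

0.0054

With mean and variance of each term known, Chebyshev's inequality bounds the deviation of the sum (or sample mean).
Var(S) = n·Var(X_i) = 1253·42.7 = 53503.1.
Chebyshev: P(|S − 1253·3| ≥ 3153) ≤ Var(S)/3153² = 53503.1/9941409 = 0.0054.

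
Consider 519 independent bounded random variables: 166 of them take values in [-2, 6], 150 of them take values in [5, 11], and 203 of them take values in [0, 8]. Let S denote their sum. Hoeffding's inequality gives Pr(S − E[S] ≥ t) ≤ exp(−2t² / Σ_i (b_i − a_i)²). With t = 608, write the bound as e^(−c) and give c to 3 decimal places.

25.480

Σ(b_i − a_i)² = 166·8² + 150·6² + 203·8² = 29016.
c = 2t² / 29016 = 2·608² / 29016 = 25.4800.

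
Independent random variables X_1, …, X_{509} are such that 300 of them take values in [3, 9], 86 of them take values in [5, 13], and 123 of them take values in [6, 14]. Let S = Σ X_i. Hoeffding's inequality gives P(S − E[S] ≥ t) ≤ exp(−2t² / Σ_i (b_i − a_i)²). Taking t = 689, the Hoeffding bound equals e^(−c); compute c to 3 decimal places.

39.272

Σ(b_i − a_i)² = 300·6² + 86·8² + 123·8² = 24176.
c = 2t² / 24176 = 2·689² / 24176 = 39.2721.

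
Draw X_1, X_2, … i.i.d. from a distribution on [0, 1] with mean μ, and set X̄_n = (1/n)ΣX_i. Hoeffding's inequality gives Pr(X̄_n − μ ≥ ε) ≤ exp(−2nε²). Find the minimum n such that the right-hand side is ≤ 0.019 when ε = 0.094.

225

Require exp(−2nε²) ≤ 0.019, i.e. 2nε² ≥ ln(1/0.019) = 3.963316.
So n ≥ 3.963316 / (2·0.094²) = 224.271.
The smallest integer n is 225.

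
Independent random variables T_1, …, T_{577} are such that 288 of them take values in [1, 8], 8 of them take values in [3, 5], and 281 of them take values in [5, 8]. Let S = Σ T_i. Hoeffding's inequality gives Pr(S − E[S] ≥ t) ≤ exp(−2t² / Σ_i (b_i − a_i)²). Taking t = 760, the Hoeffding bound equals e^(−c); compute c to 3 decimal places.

69.286

Σ(b_i − a_i)² = 288·7² + 8·2² + 281·3² = 16673.
c = 2t² / 16673 = 2·760² / 16673 = 69.2857.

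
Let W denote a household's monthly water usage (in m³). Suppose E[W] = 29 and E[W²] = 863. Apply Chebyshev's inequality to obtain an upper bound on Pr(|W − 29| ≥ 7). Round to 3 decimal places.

Var(W) = E[W²] − (E[W])² = 863 − 841 = 22.
Chebyshev's inequality: Pr(|W − μ| ≥ t) ≤ Var(W)/t² = 22/49 = 0.4490.

0.449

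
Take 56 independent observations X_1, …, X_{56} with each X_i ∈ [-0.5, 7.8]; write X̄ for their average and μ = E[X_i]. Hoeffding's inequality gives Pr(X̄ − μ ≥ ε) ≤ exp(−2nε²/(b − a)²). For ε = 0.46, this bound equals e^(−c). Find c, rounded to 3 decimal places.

c = 2nε²/(b − a)² = 2·56·0.46² / 8.3² = 0.3440.

0.344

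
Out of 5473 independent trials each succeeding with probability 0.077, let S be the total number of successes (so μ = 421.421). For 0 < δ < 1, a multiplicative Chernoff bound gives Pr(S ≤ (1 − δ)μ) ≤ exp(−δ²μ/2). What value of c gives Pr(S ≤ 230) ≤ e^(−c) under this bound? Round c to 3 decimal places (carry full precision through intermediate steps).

43.474

Write 230 = (1 − δ)μ, so δ = 1 − 230/421.421 = 0.4542275…
Then the exponent is δ²μ/2 = (μ − 230)²/(2μ) = 43.474339.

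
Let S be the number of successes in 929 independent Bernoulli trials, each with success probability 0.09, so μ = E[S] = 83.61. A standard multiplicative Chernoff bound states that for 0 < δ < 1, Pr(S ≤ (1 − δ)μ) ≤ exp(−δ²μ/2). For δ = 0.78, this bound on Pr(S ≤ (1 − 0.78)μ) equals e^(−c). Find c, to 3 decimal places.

c = δ²μ/2 = 0.78²·83.61/2 = 25.4342.

25.434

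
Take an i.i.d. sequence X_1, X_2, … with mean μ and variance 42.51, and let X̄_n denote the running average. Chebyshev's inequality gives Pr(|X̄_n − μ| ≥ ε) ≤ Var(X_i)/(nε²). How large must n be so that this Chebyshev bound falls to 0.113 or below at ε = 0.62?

979

Require 42.51/(n·0.62²) ≤ 0.113, i.e. n ≥ 42.51/(0.113·0.62²) = 978.654.
The smallest integer n is 979.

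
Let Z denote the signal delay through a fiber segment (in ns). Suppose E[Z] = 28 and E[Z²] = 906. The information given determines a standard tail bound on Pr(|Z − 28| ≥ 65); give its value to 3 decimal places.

0.029

The first two moments determine the variance, so Chebyshev's inequality is the sharpest standard bound available.
Var(Z) = E[Z²] − (E[Z])² = 906 − 784 = 122.
Chebyshev's inequality: Pr(|Z − μ| ≥ t) ≤ Var(Z)/t² = 122/4225 = 0.0289.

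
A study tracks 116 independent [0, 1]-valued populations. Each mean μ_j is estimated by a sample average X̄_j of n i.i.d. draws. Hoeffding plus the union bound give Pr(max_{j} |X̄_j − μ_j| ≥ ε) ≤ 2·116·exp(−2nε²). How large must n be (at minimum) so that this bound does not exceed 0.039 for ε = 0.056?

1386

Need 2·116·exp(−2nε²) ≤ 0.039, i.e. exp(−2nε²) ≤ 0.039/232.
So 2nε² ≥ ln(232/0.039) = 8.690931.
Hence n ≥ 8.690931/(2·0.056²) = 1385.671.
The smallest integer n is 1386.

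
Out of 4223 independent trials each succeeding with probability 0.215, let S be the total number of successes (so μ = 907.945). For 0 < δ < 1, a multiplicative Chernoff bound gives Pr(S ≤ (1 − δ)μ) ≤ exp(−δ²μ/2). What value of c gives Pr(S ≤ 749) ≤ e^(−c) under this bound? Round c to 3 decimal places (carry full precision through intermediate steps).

Write 749 = (1 − δ)μ, so δ = 1 − 749/907.945 = 0.1750602…
Then the exponent is δ²μ/2 = (μ − 749)²/(2μ) = 13.912469.

13.912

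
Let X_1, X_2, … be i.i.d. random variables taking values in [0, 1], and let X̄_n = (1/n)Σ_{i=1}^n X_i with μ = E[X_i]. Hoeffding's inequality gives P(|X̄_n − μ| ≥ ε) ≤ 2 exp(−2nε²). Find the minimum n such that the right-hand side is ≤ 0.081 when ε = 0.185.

47

Require 2·exp(−2nε²) ≤ 0.081, i.e. 2nε² ≥ ln(2/0.081) = 3.206453.
So n ≥ 3.206453 / (2·0.185²) = 46.844.
The smallest integer n is 47.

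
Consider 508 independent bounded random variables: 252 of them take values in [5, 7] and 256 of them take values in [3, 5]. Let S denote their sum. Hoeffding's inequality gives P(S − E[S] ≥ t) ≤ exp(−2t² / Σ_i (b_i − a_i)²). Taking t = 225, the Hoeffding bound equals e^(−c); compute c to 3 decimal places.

49.828

Σ(b_i − a_i)² = 252·2² + 256·2² = 2032.
c = 2t² / 2032 = 2·225² / 2032 = 49.8278.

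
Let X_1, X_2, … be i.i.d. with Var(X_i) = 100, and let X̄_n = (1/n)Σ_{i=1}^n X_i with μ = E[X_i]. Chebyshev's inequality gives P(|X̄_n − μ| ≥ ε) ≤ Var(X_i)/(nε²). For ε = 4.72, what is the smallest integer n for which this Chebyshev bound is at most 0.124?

37

Require 100/(n·4.72²) ≤ 0.124, i.e. n ≥ 100/(0.124·4.72²) = 36.199.
The smallest integer n is 37.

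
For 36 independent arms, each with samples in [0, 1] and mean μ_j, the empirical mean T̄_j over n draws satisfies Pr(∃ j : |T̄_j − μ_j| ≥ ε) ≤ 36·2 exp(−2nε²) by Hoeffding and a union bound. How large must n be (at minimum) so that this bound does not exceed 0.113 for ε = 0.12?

225

Need 2·36·exp(−2nε²) ≤ 0.113, i.e. exp(−2nε²) ≤ 0.113/72.
So 2nε² ≥ ln(72/0.113) = 6.457034.
Hence n ≥ 6.457034/(2·0.12²) = 224.203.
The smallest integer n is 225.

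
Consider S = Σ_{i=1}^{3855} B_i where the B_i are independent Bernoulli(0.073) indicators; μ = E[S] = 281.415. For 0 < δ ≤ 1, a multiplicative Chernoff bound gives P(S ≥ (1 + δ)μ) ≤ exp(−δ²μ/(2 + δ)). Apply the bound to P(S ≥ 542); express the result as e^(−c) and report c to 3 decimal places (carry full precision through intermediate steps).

Write 542 = (1 + δ)μ, so δ = 542/281.415 − 1 = 0.9259812…
Then the exponent is δ²μ/(2 + δ) = (542 − μ)² / (μ·(2 + δ)) = 82.466973.

82.467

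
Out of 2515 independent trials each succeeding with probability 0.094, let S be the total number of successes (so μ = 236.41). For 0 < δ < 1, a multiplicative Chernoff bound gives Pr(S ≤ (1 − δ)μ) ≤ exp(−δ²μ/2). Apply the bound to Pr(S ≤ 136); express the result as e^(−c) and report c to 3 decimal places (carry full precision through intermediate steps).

Write 136 = (1 − δ)μ, so δ = 1 − 136/236.41 = 0.4247282…
Then the exponent is δ²μ/2 = (μ − 136)²/(2μ) = 21.323481.

21.323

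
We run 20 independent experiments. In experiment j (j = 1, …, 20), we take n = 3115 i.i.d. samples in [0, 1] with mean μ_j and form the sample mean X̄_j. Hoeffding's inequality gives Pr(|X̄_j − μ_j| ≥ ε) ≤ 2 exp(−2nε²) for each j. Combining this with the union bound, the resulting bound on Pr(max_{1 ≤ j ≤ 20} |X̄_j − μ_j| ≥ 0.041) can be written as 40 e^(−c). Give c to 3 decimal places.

10.473

Union bound over the 20 events: Pr(max_{1 ≤ j ≤ 20} |X̄_j − μ_j| ≥ 0.041) ≤ 20·2·exp(−2nε²) = 40 exp(−2·3115·0.041²).
So c = 2·3115·0.041² = 10.4726.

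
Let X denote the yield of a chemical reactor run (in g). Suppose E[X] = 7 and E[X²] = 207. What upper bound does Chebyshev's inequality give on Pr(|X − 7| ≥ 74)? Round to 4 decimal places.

Var(X) = E[X²] − (E[X])² = 207 − 49 = 158.
Chebyshev's inequality: Pr(|X − μ| ≥ t) ≤ Var(X)/t² = 158/5476 = 0.0289.

0.0289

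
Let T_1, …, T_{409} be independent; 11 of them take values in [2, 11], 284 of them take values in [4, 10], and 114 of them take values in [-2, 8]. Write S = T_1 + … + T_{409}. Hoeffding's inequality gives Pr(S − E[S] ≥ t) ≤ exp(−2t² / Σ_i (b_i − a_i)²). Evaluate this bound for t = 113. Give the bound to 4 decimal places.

Σ(b_i − a_i)² = 11·9² + 284·6² + 114·10² = 22515.
Exponent = 2·113² / 22515 = 1.13427.
Bound = exp(−1.13427) = 0.32166.

0.3217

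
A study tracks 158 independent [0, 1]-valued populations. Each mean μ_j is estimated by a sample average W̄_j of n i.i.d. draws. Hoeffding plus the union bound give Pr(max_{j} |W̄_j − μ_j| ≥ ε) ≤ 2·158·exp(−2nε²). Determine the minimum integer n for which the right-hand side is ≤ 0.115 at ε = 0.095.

439

Need 2·158·exp(−2nε²) ≤ 0.115, i.e. exp(−2nε²) ≤ 0.115/316.
So 2nε² ≥ ln(316/0.115) = 7.918565.
Hence n ≥ 7.918565/(2·0.095²) = 438.702.
The smallest integer n is 439.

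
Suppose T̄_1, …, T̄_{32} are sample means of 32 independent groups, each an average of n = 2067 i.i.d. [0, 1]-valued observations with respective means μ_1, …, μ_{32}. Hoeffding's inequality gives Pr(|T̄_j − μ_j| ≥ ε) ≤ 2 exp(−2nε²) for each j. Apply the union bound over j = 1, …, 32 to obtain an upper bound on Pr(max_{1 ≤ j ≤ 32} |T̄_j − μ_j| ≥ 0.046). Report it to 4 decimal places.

Per-experiment Hoeffding bound: 2·exp(−2·2067·0.046²) = 2·exp(−8.74754) = 0.0003177.
Union bound over 32 events: 32·0.0003177 = 0.01017.

0.0102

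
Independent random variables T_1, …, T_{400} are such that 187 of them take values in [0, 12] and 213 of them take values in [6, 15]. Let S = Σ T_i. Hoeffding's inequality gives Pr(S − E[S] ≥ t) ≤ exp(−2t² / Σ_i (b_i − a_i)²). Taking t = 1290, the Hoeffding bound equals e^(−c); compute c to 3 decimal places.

75.331

Σ(b_i − a_i)² = 187·12² + 213·9² = 44181.
c = 2t² / 44181 = 2·1290² / 44181 = 75.3310.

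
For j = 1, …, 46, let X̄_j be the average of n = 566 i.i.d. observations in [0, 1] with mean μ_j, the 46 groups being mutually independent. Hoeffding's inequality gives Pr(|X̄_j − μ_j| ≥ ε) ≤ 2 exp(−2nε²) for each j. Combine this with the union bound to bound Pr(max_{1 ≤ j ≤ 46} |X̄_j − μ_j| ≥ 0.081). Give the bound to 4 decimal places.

Per-experiment Hoeffding bound: 2·exp(−2·566·0.081²) = 2·exp(−7.42705) = 0.0011899.
Union bound over 46 events: 46·0.0011899 = 0.05473.

0.0547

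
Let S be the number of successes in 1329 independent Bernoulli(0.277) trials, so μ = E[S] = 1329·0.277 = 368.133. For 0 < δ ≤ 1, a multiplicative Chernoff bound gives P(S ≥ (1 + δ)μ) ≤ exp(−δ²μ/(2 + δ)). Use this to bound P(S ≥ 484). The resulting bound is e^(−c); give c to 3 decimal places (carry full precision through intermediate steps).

Write 484 = (1 + δ)μ, so δ = 484/368.133 − 1 = 0.3147422…
Then the exponent is δ²μ/(2 + δ) = (484 − μ)² / (μ·(2 + δ)) = 15.754773.

15.755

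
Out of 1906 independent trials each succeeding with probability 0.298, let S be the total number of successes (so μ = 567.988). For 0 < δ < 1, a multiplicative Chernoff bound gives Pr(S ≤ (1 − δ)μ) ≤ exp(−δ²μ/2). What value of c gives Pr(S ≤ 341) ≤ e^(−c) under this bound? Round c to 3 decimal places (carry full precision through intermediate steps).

Write 341 = (1 − δ)μ, so δ = 1 − 341/567.988 = 0.3996352…
Then the exponent is δ²μ/2 = (μ − 341)²/(2μ) = 45.356198.

45.356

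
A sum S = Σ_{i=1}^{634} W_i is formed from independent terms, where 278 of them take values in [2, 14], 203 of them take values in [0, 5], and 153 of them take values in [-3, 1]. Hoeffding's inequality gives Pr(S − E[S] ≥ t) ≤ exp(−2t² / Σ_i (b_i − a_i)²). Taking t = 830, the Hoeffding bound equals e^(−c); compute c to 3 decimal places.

28.973

Σ(b_i − a_i)² = 278·12² + 203·5² + 153·4² = 47555.
c = 2t² / 47555 = 2·830² / 47555 = 28.9728.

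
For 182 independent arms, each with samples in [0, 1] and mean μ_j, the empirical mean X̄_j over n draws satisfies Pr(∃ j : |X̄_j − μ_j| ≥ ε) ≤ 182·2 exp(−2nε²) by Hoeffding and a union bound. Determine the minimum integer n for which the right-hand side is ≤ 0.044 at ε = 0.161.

175

Need 2·182·exp(−2nε²) ≤ 0.044, i.e. exp(−2nε²) ≤ 0.044/364.
So 2nε² ≥ ln(364/0.044) = 9.020720.
Hence n ≥ 9.020720/(2·0.161²) = 174.004.
The smallest integer n is 175.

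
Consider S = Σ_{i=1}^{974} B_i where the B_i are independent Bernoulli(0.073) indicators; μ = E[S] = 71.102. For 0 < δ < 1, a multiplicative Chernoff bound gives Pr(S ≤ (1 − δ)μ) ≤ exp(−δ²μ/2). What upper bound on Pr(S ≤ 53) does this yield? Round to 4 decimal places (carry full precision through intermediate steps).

Write 53 = (1 − δ)μ, so δ = 1 − 53/71.102 = 0.254592…
Then the exponent is δ²μ/2 = (μ − 53)²/(2μ) = 2.304312.
Bound = exp(−2.304312) = 0.09983.

0.0998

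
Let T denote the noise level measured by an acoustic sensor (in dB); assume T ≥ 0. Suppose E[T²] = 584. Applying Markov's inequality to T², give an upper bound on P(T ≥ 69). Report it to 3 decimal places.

0.123

Since T ≥ 0, the event {T ≥ 69} is the same as {T² ≥ 4761}.
Markov's inequality applied to T² gives P(T² ≥ 4761) ≤ E[T²]/4761 = 584/4761 = 0.1227.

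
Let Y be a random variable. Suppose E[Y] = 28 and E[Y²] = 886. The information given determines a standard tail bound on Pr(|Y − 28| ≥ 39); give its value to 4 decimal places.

The first two moments determine the variance, so Chebyshev's inequality is the sharpest standard bound available.
Var(Y) = E[Y²] − (E[Y])² = 886 − 784 = 102.
Chebyshev's inequality: Pr(|Y − μ| ≥ t) ≤ Var(Y)/t² = 102/1521 = 0.0671.

0.0671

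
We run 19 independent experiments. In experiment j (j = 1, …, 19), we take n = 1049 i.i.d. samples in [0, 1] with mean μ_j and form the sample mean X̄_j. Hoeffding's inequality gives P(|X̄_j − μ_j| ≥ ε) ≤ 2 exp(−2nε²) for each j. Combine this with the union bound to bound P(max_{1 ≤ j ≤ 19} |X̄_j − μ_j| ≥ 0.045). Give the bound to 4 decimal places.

0.5429

Per-experiment Hoeffding bound: 2·exp(−2·1049·0.045²) = 2·exp(−4.24845) = 0.028573.
Union bound over 19 events: 19·0.028573 = 0.54288.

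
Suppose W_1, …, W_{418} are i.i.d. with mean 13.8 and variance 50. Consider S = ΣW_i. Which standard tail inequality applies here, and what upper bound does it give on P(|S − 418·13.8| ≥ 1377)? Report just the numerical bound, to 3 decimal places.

With mean and variance of each term known, Chebyshev's inequality bounds the deviation of the sum (or sample mean).
Var(S) = n·Var(W_i) = 418·50 = 20900.
Chebyshev: P(|S − 418·13.8| ≥ 1377) ≤ Var(S)/1377² = 20900/1896129 = 0.0110.

0.011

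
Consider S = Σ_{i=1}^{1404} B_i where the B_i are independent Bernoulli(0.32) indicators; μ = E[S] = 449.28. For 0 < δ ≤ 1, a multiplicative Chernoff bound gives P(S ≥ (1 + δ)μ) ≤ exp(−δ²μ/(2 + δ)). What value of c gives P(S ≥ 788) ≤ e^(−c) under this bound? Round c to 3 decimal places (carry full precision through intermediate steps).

Write 788 = (1 + δ)μ, so δ = 788/449.28 − 1 = 0.7539174…
Then the exponent is δ²μ/(2 + δ) = (788 − μ)² / (μ·(2 + δ)) = 92.728597.

92.729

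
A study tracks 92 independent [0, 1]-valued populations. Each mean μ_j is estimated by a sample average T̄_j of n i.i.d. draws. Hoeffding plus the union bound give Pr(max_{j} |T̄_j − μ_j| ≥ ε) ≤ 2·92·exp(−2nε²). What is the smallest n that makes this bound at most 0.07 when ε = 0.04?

2461

Need 2·92·exp(−2nε²) ≤ 0.07, i.e. exp(−2nε²) ≤ 0.07/184.
So 2nε² ≥ ln(184/0.07) = 7.874196.
Hence n ≥ 7.874196/(2·0.04²) = 2460.686.
The smallest integer n is 2461.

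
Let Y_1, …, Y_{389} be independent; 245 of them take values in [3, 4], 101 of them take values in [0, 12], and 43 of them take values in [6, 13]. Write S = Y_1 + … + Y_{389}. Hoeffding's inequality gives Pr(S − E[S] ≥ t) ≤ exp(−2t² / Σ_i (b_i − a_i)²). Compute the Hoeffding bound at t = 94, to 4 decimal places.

0.3514

Σ(b_i − a_i)² = 245·1² + 101·12² + 43·7² = 16896.
Exponent = 2·94² / 16896 = 1.04593.
Bound = exp(−1.04593) = 0.35137.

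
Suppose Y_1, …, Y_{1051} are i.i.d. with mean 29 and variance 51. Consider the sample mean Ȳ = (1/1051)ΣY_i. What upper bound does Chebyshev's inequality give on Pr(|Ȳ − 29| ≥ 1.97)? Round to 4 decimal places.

0.0125

Var(Ȳ) = Var(Y_i)/n = 51/1051 = 0.048525.
Chebyshev: Pr(|Ȳ − 29| ≥ 1.97) ≤ Var(Ȳ)/(1.97)² = 51/(1051·1.97²) = 0.0125.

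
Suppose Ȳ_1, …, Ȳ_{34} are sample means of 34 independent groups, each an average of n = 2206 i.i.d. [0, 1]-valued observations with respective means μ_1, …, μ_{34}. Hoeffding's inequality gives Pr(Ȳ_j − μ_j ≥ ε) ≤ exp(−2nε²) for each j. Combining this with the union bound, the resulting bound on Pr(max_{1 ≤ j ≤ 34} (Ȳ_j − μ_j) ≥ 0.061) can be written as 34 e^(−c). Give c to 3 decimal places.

16.417

Union bound over the 34 events: Pr(max_{1 ≤ j ≤ 34} (Ȳ_j − μ_j) ≥ 0.061) ≤ 34·exp(−2nε²) = 34 exp(−2·2206·0.061²).
So c = 2·2206·0.061² = 16.4171.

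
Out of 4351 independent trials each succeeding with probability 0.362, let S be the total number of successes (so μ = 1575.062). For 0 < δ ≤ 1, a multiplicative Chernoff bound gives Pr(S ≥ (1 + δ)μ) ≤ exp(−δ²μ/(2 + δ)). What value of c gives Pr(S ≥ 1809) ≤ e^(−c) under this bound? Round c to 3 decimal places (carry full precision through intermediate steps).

Write 1809 = (1 + δ)μ, so δ = 1809/1575.062 − 1 = 0.1485262…
Then the exponent is δ²μ/(2 + δ) = (1809 − μ)² / (μ·(2 + δ)) = 16.171981.

16.172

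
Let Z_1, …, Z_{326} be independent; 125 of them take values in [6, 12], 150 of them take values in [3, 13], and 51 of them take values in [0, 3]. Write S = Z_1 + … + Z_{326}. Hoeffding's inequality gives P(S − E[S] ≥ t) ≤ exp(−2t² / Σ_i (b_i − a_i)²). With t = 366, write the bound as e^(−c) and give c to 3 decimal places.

13.423

Σ(b_i − a_i)² = 125·6² + 150·10² + 51·3² = 19959.
c = 2t² / 19959 = 2·366² / 19959 = 13.4231.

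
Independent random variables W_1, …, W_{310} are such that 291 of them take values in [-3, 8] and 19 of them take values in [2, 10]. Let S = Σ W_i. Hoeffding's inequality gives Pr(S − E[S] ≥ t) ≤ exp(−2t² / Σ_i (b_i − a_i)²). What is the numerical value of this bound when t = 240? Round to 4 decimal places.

0.0423

Σ(b_i − a_i)² = 291·11² + 19·8² = 36427.
Exponent = 2·240² / 36427 = 3.16249.
Bound = exp(−3.16249) = 0.04232.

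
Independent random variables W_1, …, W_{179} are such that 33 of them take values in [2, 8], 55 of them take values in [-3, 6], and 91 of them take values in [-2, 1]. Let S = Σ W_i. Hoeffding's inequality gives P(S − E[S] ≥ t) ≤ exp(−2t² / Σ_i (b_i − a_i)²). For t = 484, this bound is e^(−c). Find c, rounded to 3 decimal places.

72.503

Σ(b_i − a_i)² = 33·6² + 55·9² + 91·3² = 6462.
c = 2t² / 6462 = 2·484² / 6462 = 72.5026.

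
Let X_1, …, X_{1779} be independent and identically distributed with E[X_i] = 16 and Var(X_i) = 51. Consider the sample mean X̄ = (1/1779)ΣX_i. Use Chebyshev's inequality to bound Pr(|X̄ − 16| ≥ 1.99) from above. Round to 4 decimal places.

0.0072

Var(X̄) = Var(X_i)/n = 51/1779 = 0.028668.
Chebyshev: Pr(|X̄ − 16| ≥ 1.99) ≤ Var(X̄)/(1.99)² = 51/(1779·1.99²) = 0.0072.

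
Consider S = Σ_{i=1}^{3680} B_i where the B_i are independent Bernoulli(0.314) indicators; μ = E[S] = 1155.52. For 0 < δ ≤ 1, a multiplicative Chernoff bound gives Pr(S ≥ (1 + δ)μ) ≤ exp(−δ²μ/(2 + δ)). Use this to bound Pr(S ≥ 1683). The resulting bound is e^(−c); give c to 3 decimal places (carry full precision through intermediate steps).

Write 1683 = (1 + δ)μ, so δ = 1683/1155.52 − 1 = 0.4564871…
Then the exponent is δ²μ/(2 + δ) = (1683 − μ)² / (μ·(2 + δ)) = 98.021205.

98.021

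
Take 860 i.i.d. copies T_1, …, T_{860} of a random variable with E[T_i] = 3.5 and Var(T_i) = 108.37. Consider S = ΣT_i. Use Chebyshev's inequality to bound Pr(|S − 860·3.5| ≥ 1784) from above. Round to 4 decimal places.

Var(S) = n·Var(T_i) = 860·108.37 = 93198.2.
Chebyshev: Pr(|S − 860·3.5| ≥ 1784) ≤ Var(S)/1784² = 93198.2/3182656 = 0.0293.

0.0293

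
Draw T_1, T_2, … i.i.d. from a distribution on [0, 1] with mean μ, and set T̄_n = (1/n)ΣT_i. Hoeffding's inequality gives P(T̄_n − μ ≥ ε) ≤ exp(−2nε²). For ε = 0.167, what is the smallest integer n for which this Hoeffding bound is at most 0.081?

Require exp(−2nε²) ≤ 0.081, i.e. 2nε² ≥ ln(1/0.081) = 2.513306.
So n ≥ 2.513306 / (2·0.167²) = 45.059.
The smallest integer n is 46.

46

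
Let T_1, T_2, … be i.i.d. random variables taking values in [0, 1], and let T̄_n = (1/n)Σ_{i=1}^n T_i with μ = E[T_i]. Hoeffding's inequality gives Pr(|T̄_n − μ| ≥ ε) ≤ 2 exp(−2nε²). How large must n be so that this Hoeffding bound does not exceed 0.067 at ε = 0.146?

80

Require 2·exp(−2nε²) ≤ 0.067, i.e. 2nε² ≥ ln(2/0.067) = 3.396210.
So n ≥ 3.396210 / (2·0.146²) = 79.663.
The smallest integer n is 80.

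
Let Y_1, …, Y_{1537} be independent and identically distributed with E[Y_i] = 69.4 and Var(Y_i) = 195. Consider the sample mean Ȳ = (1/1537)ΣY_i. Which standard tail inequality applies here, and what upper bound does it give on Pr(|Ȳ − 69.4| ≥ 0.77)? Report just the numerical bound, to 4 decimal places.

With mean and variance of each term known, Chebyshev's inequality bounds the deviation of the sum (or sample mean).
Var(Ȳ) = Var(Y_i)/n = 195/1537 = 0.12687.
Chebyshev: Pr(|Ȳ − 69.4| ≥ 0.77) ≤ Var(Ȳ)/(0.77)² = 195/(1537·0.77²) = 0.2140.

0.2140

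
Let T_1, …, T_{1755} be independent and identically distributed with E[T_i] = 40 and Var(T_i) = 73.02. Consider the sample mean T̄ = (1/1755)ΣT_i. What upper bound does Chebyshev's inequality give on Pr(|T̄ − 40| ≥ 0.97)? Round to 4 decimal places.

0.0442

Var(T̄) = Var(T_i)/n = 73.02/1755 = 0.041607.
Chebyshev: Pr(|T̄ − 40| ≥ 0.97) ≤ Var(T̄)/(0.97)² = 73.02/(1755·0.97²) = 0.0442.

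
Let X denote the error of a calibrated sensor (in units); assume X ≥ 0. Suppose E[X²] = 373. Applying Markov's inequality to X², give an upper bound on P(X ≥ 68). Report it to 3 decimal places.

Since X ≥ 0, the event {X ≥ 68} is the same as {X² ≥ 4624}.
Markov's inequality applied to X² gives P(X² ≥ 4624) ≤ E[X²]/4624 = 373/4624 = 0.0807.

0.081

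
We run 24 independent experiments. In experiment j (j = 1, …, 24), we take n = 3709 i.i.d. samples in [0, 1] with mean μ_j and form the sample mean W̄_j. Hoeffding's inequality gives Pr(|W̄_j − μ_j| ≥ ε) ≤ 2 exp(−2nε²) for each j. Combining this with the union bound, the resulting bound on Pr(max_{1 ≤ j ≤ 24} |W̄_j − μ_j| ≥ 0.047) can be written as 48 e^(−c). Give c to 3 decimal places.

Union bound over the 24 events: Pr(max_{1 ≤ j ≤ 24} |W̄_j − μ_j| ≥ 0.047) ≤ 24·2·exp(−2nε²) = 48 exp(−2·3709·0.047²).
So c = 2·3709·0.047² = 16.3864.

16.386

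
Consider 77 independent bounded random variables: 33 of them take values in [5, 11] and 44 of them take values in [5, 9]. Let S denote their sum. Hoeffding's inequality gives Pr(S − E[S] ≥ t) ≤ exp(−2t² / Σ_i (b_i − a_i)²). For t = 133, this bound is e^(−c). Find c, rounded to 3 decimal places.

Σ(b_i − a_i)² = 33·6² + 44·4² = 1892.
c = 2t² / 1892 = 2·133² / 1892 = 18.6987.

18.699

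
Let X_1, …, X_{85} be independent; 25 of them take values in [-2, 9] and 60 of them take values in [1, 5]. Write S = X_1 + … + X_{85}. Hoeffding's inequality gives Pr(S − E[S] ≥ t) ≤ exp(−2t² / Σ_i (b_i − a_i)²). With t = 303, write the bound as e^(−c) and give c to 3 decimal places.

Σ(b_i − a_i)² = 25·11² + 60·4² = 3985.
c = 2t² / 3985 = 2·303² / 3985 = 46.0773.

46.077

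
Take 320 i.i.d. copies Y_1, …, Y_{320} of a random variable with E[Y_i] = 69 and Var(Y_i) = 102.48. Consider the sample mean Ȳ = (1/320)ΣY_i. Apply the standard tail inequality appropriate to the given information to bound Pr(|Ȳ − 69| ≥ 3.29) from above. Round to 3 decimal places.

0.030

With mean and variance of each term known, Chebyshev's inequality bounds the deviation of the sum (or sample mean).
Var(Ȳ) = Var(Y_i)/n = 102.48/320 = 0.32025.
Chebyshev: Pr(|Ȳ − 69| ≥ 3.29) ≤ Var(Ȳ)/(3.29)² = 102.48/(320·3.29²) = 0.0296.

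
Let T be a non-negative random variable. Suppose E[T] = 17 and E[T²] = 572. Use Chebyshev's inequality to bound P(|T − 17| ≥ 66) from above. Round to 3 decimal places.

Var(T) = E[T²] − (E[T])² = 572 − 289 = 283.
Chebyshev's inequality: P(|T − μ| ≥ t) ≤ Var(T)/t² = 283/4356 = 0.0650.

0.065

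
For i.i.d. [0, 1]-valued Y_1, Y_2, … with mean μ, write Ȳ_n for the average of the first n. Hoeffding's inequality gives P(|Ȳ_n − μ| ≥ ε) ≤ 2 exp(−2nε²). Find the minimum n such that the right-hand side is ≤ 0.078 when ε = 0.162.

62

Require 2·exp(−2nε²) ≤ 0.078, i.e. 2nε² ≥ ln(2/0.078) = 3.244194.
So n ≥ 3.244194 / (2·0.162²) = 61.808.
The smallest integer n is 62.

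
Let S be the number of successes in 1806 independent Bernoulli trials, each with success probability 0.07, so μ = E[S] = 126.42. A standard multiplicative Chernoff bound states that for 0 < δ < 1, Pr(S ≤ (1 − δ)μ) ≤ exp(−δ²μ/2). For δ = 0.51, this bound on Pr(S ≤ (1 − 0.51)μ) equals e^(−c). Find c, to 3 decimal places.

c = δ²μ/2 = 0.51²·126.42/2 = 16.4409.

16.441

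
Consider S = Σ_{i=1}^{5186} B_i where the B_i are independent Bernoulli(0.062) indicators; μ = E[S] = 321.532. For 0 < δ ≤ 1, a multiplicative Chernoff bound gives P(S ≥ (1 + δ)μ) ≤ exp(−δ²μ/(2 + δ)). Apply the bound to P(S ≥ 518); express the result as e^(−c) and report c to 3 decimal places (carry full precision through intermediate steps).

Write 518 = (1 + δ)μ, so δ = 518/321.532 − 1 = 0.6110372…
Then the exponent is δ²μ/(2 + δ) = (518 − μ)² / (μ·(2 + δ)) = 45.977610.

45.978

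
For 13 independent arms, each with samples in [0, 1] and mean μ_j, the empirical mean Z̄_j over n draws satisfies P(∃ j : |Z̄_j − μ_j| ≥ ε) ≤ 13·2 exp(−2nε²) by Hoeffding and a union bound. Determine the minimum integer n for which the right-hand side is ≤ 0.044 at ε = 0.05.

1277

Need 2·13·exp(−2nε²) ≤ 0.044, i.e. exp(−2nε²) ≤ 0.044/26.
So 2nε² ≥ ln(26/0.044) = 6.381662.
Hence n ≥ 6.381662/(2·0.05²) = 1276.332.
The smallest integer n is 1277.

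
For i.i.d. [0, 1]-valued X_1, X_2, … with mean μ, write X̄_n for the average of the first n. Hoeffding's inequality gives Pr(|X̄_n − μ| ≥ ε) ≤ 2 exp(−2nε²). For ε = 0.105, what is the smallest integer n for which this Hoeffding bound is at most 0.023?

203

Require 2·exp(−2nε²) ≤ 0.023, i.e. 2nε² ≥ ln(2/0.023) = 4.465408.
So n ≥ 4.465408 / (2·0.105²) = 202.513.
The smallest integer n is 203.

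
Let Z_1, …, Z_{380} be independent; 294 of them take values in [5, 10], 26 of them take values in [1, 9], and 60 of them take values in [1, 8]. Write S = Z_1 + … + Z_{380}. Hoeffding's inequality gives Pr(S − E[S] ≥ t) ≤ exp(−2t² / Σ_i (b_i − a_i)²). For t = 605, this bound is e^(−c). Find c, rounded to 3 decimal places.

61.239

Σ(b_i − a_i)² = 294·5² + 26·8² + 60·7² = 11954.
c = 2t² / 11954 = 2·605² / 11954 = 61.2389.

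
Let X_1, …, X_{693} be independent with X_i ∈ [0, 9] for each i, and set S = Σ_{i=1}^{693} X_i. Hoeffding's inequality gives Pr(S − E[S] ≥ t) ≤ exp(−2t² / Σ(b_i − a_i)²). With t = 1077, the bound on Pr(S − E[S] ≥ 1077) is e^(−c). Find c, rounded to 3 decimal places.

Σ(b_i − a_i)² = 693·(9)² = 56133.
c = 2t²/56133 = 2·1077²/56133 = 41.3279.

41.328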